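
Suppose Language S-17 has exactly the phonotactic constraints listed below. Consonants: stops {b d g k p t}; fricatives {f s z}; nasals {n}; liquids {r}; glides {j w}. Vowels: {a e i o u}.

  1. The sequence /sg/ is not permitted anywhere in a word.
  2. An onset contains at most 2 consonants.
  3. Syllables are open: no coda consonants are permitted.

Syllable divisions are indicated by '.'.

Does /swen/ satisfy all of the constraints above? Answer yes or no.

no

/swen/ — violates constraint 3: syllable 1 coda /n/ has 1 consonant (> 0) → phonotactically illegal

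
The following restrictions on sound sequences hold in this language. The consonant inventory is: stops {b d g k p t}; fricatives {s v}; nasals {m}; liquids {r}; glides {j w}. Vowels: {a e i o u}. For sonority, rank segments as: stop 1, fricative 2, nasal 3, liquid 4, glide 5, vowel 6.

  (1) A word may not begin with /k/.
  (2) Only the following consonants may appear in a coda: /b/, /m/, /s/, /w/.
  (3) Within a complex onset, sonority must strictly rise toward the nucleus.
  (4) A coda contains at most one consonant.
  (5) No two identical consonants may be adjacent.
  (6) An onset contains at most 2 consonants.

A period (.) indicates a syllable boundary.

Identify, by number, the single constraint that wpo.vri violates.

wpo.vri: syllable 1 onset /wp/: /w/ (glide, 5) → /p/ (stop, 1) does not rise.
This is a violation of constraint 3: "Within a complex onset, sonority must strictly rise toward the nucleus."
The remaining constraints (1, 2, 4, 5, 6) are satisfied.

3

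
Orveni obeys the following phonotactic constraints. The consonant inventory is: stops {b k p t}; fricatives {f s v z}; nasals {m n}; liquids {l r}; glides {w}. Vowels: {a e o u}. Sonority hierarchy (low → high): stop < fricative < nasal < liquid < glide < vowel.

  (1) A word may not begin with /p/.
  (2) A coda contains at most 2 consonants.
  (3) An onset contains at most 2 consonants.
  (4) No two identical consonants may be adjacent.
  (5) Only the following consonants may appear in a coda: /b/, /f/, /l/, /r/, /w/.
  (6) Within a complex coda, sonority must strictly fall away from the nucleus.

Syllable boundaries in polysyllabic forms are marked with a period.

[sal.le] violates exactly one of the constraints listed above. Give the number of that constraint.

[sal.le]: adjacent identical consonants /ll/.
This is a violation of constraint 4: "No two identical consonants may be adjacent."
The remaining constraints (1, 2, 3, 5, 6) are satisfied.

4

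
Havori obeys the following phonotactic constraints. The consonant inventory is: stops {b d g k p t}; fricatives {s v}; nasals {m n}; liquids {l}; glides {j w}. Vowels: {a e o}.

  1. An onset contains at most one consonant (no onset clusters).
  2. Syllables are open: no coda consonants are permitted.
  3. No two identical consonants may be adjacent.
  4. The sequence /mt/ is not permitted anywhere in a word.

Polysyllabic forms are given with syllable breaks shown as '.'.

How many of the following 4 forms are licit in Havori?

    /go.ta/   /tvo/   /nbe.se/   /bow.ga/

/go.ta/ — σ1 onset /g/, coda /∅/ ok; σ2 onset /t/, coda /∅/ ok → licit
/tvo/ — violates constraint 1: syllable 1 onset /tv/ has 2 consonants (> 1) → illicit
/nbe.se/ — violates constraint 1: syllable 1 onset /nb/ has 2 consonants (> 1) → illicit
/bow.ga/ — violates constraint 2: syllable 1 coda /w/ has 1 consonant (> 0) → illicit
Licit: /go.ta/ → 1.

1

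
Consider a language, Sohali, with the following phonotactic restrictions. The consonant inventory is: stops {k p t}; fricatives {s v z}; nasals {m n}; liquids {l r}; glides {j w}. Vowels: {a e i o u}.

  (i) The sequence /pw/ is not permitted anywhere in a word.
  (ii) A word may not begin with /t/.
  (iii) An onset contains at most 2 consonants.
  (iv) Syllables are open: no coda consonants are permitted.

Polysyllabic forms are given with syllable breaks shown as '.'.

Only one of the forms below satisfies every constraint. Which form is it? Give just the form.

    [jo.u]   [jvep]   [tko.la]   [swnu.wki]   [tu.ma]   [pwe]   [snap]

[jo.u]

[jo.u] — σ1 onset /j/, coda /∅/ ok; σ2 onset /∅/, coda /∅/ ok → well-formed
[jvep] — violates constraint (iv): syllable 1 coda /p/ has 1 consonant (> 0) → ill-formed
[tko.la] — violates constraint (ii): word begins with /t/ → ill-formed
[swnu.wki] — violates constraint (iii): syllable 1 onset /swn/ has 3 consonants (> 2) → ill-formed
[tu.ma] — violates constraint (ii): word begins with /t/ → ill-formed
[pwe] — violates constraint (i): contains banned sequence /pw/ → ill-formed
[snap] — violates constraint (iv): syllable 1 coda /p/ has 1 consonant (> 0) → ill-formed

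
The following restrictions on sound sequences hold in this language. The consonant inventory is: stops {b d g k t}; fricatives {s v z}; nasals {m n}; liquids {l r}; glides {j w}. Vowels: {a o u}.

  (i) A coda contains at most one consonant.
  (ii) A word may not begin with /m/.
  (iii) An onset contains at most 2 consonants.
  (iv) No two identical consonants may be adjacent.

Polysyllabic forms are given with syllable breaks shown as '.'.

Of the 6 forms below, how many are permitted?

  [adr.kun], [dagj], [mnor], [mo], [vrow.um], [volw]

[adr.kun] — violates constraint (i): syllable 1 coda /dr/ has 2 consonants (> 1) → not permitted
[dagj] — violates constraint (i): syllable 1 coda /gj/ has 2 consonants (> 1) → not permitted
[mnor] — violates constraint (ii): word begins with /m/ → not permitted
[mo] — violates constraint (ii): word begins with /m/ → not permitted
[vrow.um] — σ1 onset /vr/ (2C), coda /w/ ok; σ2 onset /∅/, coda /m/ ok → permitted
[volw] — violates constraint (i): syllable 1 coda /lw/ has 2 consonants (> 1) → not permitted
Permitted: [vrow.um] → 1.

1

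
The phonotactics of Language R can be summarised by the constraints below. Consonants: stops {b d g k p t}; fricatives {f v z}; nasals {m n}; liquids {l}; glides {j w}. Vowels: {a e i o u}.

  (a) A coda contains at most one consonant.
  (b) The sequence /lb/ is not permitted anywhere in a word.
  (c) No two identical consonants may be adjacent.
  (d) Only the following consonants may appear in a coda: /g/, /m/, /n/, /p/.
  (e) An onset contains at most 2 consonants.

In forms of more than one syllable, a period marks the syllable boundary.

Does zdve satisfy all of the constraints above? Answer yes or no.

no

zdve — violates constraint (e): syllable 1 onset /zdv/ has 3 consonants (> 2) → not permitted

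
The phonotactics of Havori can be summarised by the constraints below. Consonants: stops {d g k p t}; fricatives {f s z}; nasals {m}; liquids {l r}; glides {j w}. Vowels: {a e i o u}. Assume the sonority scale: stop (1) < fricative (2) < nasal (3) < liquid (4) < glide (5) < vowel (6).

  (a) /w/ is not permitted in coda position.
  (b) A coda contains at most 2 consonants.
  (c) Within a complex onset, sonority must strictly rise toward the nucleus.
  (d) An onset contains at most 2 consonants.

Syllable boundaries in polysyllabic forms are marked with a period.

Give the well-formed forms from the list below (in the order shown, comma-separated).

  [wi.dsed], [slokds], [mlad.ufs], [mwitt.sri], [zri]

[wi.dsed], [mlad.ufs], [mwitt.sri], [zri]

[wi.dsed] — σ1 onset /w/, coda /∅/ ok; σ2 onset /ds/ (1→2 rises), coda /d/ ok → well-formed
[slokds] — violates constraint (b): syllable 1 coda /kds/ has 3 consonants (> 2) → ill-formed
[mlad.ufs] — σ1 onset /ml/ (3→4 rises), coda /d/ ok; σ2 onset /∅/, coda /fs/ (2C) ok → well-formed
[mwitt.sri] — σ1 onset /mw/ (3→5 rises), coda /tt/ (2C) ok; σ2 onset /sr/ (2→4 rises), coda /∅/ ok → well-formed
[zri] — σ1 onset /zr/ (2→4 rises), coda /∅/ ok → well-formed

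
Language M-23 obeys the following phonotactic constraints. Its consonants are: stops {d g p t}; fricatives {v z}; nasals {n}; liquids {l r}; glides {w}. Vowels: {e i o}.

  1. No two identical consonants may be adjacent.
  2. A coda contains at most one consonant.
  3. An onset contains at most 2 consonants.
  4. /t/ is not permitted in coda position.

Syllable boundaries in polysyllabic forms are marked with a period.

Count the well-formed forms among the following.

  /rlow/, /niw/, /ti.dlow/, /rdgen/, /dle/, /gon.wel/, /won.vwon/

/rlow/ — σ1 onset /rl/ (2C), coda /w/ ok → well-formed
/niw/ — σ1 onset /n/, coda /w/ ok → well-formed
/ti.dlow/ — σ1 onset /t/, coda /∅/ ok; σ2 onset /dl/ (2C), coda /w/ ok → well-formed
/rdgen/ — violates constraint 3: syllable 1 onset /rdg/ has 3 consonants (> 2) → ill-formed
/dle/ — σ1 onset /dl/ (2C), coda /∅/ ok → well-formed
/gon.wel/ — σ1 onset /g/, coda /n/ ok; σ2 onset /w/, coda /l/ ok → well-formed
/won.vwon/ — σ1 onset /w/, coda /n/ ok; σ2 onset /vw/ (2C), coda /n/ ok → well-formed
Well-formed: /rlow/, /niw/, /ti.dlow/, /dle/, /gon.wel/, /won.vwon/ → 6.

6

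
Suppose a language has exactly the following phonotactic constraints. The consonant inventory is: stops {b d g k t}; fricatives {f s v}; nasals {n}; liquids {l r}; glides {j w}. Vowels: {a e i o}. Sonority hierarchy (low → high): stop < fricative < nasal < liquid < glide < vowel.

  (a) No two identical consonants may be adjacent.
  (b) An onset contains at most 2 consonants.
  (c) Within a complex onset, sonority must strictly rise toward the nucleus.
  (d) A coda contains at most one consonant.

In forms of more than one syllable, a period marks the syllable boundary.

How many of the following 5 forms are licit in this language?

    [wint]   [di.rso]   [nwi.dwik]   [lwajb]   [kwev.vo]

[wint] — violates constraint (d): syllable 1 coda /nt/ has 2 consonants (> 1) → illicit
[di.rso] — violates constraint (c): syllable 2 onset /rs/: /r/ (liquid, 4) → /s/ (fricative, 2) does not rise → illicit
[nwi.dwik] — σ1 onset /nw/ (3→5 rises), coda /∅/ ok; σ2 onset /dw/ (1→5 rises), coda /k/ ok → licit
[lwajb] — violates constraint (d): syllable 1 coda /jb/ has 2 consonants (> 1) → illicit
[kwev.vo] — violates constraint (a): adjacent identical consonants /vv/ → illicit
Licit: [nwi.dwik] → 1.

1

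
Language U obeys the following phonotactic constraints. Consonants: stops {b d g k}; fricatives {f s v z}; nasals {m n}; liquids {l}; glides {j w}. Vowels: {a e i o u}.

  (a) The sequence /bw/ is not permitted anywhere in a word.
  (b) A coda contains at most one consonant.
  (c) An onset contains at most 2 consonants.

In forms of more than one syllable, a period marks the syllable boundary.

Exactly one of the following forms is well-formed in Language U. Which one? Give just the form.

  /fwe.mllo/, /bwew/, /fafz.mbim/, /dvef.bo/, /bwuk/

/dvef.bo/

/fwe.mllo/ — violates constraint (c): syllable 2 onset /mll/ has 3 consonants (> 2) → ill-formed
/bwew/ — violates constraint (a): contains banned sequence /bw/ → ill-formed
/fafz.mbim/ — violates constraint (b): syllable 1 coda /fz/ has 2 consonants (> 1) → ill-formed
/dvef.bo/ — σ1 onset /dv/ (2C), coda /f/ ok; σ2 onset /b/, coda /∅/ ok → well-formed
/bwuk/ — violates constraint (a): contains banned sequence /bw/ → ill-formed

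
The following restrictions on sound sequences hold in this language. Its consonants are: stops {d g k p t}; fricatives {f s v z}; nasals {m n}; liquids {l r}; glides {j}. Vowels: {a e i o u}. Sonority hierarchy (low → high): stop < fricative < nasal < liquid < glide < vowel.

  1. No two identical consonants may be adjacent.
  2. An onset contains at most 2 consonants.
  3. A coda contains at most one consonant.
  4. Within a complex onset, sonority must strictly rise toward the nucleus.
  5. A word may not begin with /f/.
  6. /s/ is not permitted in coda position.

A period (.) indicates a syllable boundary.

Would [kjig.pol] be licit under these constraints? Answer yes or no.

yes

[kjig.pol] — σ1 onset /kj/ (1→5 rises), coda /g/ ok; σ2 onset /p/, coda /l/ ok → licit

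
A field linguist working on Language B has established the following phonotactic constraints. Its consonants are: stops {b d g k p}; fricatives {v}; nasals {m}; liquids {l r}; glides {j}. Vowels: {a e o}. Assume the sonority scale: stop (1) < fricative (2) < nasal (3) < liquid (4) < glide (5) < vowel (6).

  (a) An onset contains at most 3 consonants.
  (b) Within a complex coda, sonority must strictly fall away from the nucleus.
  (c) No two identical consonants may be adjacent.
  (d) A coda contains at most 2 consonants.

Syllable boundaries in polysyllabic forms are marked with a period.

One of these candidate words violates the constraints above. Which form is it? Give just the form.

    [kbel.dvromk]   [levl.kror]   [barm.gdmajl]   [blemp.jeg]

[kbel.dvromk] — σ1 onset /kb/ (2C), coda /l/ ok; σ2 onset /dvr/ (3C), coda /mk/ (3→1 falls) ok → permitted
[levl.kror] — violates constraint (b): syllable 1 coda /vl/: /v/ (fricative, 2) → /l/ (liquid, 4) does not fall → not permitted
[barm.gdmajl] — σ1 onset /b/, coda /rm/ (4→3 falls) ok; σ2 onset /gdm/ (3C), coda /jl/ (5→4 falls) ok → permitted
[blemp.jeg] — σ1 onset /bl/ (2C), coda /mp/ (3→1 falls) ok; σ2 onset /j/, coda /g/ ok → permitted

[levl.kror]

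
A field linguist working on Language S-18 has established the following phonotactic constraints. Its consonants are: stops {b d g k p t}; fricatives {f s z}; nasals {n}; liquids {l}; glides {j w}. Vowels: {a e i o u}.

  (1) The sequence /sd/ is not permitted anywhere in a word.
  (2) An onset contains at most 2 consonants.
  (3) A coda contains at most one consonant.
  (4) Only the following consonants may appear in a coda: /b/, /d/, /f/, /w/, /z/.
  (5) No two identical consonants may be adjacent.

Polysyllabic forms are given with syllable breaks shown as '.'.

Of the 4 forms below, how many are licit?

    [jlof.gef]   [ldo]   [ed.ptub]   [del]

3

[jlof.gef] — σ1 onset /jl/ (2C), coda /f/ ok; σ2 onset /g/, coda /f/ ok → licit
[ldo] — σ1 onset /ld/ (2C), coda /∅/ ok → licit
[ed.ptub] — σ1 onset /∅/, coda /d/ ok; σ2 onset /pt/ (2C), coda /b/ ok → licit
[del] — violates constraint 4: syllable 1 coda contains /l/, which is not a licensed coda consonant → illicit
Licit: [jlof.gef], [ldo], [ed.ptub] → 3.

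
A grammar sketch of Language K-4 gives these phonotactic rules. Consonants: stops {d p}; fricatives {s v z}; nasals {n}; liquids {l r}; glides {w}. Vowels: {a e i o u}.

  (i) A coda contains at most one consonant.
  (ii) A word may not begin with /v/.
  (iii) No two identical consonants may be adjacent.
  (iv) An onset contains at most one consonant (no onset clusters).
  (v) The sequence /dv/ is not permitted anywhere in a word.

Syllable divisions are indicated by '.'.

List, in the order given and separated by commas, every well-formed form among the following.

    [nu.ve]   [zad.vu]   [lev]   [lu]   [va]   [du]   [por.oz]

[nu.ve] — σ1 onset /n/, coda /∅/ ok; σ2 onset /v/, coda /∅/ ok → well-formed
[zad.vu] — violates constraint (v): contains banned sequence /dv/ → ill-formed
[lev] — σ1 onset /l/, coda /v/ ok → well-formed
[lu] — σ1 onset /l/, coda /∅/ ok → well-formed
[va] — violates constraint (ii): word begins with /v/ → ill-formed
[du] — σ1 onset /d/, coda /∅/ ok → well-formed
[por.oz] — σ1 onset /p/, coda /r/ ok; σ2 onset /∅/, coda /z/ ok → well-formed

[nu.ve], [lev], [lu], [du], [por.oz]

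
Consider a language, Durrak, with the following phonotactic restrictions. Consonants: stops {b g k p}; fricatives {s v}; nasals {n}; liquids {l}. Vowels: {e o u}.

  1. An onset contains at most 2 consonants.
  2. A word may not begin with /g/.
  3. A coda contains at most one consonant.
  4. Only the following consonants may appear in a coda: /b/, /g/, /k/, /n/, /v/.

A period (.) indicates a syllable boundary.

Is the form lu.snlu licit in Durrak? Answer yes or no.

lu.snlu — violates constraint 1: syllable 2 onset /snl/ has 3 consonants (> 2) → illicit

no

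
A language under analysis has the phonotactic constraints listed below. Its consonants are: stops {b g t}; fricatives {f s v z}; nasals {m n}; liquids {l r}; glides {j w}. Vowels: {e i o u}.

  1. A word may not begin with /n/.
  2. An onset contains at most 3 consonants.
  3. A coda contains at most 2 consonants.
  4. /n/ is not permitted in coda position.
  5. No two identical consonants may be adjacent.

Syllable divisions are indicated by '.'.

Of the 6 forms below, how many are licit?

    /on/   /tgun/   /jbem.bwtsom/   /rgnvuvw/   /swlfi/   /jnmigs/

/on/ — violates constraint 4: syllable 1 coda contains /n/ → illicit
/tgun/ — violates constraint 4: syllable 1 coda contains /n/ → illicit
/jbem.bwtsom/ — violates constraint 2: syllable 2 onset /bwts/ has 4 consonants (> 3) → illicit
/rgnvuvw/ — violates constraint 2: syllable 1 onset /rgnv/ has 4 consonants (> 3) → illicit
/swlfi/ — violates constraint 2: syllable 1 onset /swlf/ has 4 consonants (> 3) → illicit
/jnmigs/ — σ1 onset /jnm/ (3C), coda /gs/ (2C) ok → licit
Licit: /jnmigs/ → 1.

1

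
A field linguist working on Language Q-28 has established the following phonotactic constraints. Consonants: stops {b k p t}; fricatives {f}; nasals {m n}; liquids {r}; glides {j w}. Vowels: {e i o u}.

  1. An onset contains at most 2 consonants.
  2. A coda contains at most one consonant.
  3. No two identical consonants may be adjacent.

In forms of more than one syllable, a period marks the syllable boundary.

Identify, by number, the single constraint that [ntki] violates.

[ntki]: syllable 1 onset /ntk/ has 3 consonants (> 2).
This is a violation of constraint 1: "An onset contains at most 2 consonants."
The remaining constraints (2, 3) are satisfied.

1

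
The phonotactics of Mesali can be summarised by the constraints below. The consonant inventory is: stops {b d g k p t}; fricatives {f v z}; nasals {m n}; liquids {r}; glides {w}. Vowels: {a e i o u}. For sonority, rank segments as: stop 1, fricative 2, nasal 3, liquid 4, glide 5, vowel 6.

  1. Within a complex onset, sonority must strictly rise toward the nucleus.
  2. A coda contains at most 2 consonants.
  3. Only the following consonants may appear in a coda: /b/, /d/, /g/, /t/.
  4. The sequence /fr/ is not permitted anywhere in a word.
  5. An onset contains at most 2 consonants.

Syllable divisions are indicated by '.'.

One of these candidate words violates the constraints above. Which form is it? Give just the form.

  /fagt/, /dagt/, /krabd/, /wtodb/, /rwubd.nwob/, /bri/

/wtodb/

/fagt/ — σ1 onset /f/, coda /gt/ (2C) ok → phonotactically legal
/dagt/ — σ1 onset /d/, coda /gt/ (2C) ok → phonotactically legal
/krabd/ — σ1 onset /kr/ (1→4 rises), coda /bd/ (2C) ok → phonotactically legal
/wtodb/ — violates constraint 1: syllable 1 onset /wt/: /w/ (glide, 5) → /t/ (stop, 1) does not rise → phonotactically illegal
/rwubd.nwob/ — σ1 onset /rw/ (4→5 rises), coda /bd/ (2C) ok; σ2 onset /nw/ (3→5 rises), coda /b/ ok → phonotactically legal
/bri/ — σ1 onset /br/ (1→4 rises), coda /∅/ ok → phonotactically legal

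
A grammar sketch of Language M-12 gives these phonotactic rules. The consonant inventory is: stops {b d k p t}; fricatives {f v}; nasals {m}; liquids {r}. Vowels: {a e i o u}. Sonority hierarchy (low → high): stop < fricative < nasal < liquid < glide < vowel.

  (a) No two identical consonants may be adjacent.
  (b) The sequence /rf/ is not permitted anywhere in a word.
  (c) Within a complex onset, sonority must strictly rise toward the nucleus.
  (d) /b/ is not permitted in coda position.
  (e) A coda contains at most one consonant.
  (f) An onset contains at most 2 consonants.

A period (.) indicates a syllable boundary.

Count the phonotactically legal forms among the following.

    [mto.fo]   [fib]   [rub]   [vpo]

[mto.fo] — violates constraint (c): syllable 1 onset /mt/: /m/ (nasal, 3) → /t/ (stop, 1) does not rise → phonotactically illegal
[fib] — violates constraint (d): syllable 1 coda contains /b/ → phonotactically illegal
[rub] — violates constraint (d): syllable 1 coda contains /b/ → phonotactically illegal
[vpo] — violates constraint (c): syllable 1 onset /vp/: /v/ (fricative, 2) → /p/ (stop, 1) does not rise → phonotactically illegal
No form is phonotactically legal → 0.

0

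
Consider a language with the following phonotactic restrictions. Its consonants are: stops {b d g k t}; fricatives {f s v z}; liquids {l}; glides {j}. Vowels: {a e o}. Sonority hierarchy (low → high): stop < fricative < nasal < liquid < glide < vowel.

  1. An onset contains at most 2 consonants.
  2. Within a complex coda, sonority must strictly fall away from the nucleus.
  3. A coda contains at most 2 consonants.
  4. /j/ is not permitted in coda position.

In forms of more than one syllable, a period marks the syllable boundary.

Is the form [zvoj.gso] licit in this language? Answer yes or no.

[zvoj.gso] — violates constraint 4: syllable 1 coda contains /j/ → illicit

no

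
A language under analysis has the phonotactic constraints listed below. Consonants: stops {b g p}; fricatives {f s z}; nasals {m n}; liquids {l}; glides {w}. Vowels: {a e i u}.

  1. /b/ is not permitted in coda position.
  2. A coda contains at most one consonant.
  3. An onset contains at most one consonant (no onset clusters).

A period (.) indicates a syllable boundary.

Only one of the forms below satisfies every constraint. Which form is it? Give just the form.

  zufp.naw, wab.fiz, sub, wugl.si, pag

pag

zufp.naw — violates constraint 2: syllable 1 coda /fp/ has 2 consonants (> 1) → illicit
wab.fiz — violates constraint 1: syllable 1 coda contains /b/ → illicit
sub — violates constraint 1: syllable 1 coda contains /b/ → illicit
wugl.si — violates constraint 2: syllable 1 coda /gl/ has 2 consonants (> 1) → illicit
pag — σ1 onset /p/, coda /g/ ok → licit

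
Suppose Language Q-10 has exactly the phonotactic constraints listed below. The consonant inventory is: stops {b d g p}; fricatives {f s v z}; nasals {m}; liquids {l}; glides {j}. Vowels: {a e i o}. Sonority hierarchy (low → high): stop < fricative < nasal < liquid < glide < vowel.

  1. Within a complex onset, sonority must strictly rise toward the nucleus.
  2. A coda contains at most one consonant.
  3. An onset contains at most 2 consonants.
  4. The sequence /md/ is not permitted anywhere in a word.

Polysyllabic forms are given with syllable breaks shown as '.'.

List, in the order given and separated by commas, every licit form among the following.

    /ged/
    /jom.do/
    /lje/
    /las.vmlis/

/ged/ — σ1 onset /g/, coda /d/ ok → licit
/jom.do/ — violates constraint 4: contains banned sequence /md/ → illicit
/lje/ — σ1 onset /lj/ (4→5 rises), coda /∅/ ok → licit
/las.vmlis/ — violates constraint 3: syllable 2 onset /vml/ has 3 consonants (> 2) → illicit

/ged/, /lje/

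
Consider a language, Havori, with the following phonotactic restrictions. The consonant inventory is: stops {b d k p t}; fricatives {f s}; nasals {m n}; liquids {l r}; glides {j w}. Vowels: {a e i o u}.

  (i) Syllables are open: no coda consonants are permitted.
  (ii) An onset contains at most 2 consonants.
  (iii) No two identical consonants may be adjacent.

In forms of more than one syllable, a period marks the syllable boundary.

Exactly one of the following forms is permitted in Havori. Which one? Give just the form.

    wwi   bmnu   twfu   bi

bi

wwi — violates constraint (iii): adjacent identical consonants /ww/ → not permitted
bmnu — violates constraint (ii): syllable 1 onset /bmn/ has 3 consonants (> 2) → not permitted
twfu — violates constraint (ii): syllable 1 onset /twf/ has 3 consonants (> 2) → not permitted
bi — σ1 onset /b/, coda /∅/ ok → permitted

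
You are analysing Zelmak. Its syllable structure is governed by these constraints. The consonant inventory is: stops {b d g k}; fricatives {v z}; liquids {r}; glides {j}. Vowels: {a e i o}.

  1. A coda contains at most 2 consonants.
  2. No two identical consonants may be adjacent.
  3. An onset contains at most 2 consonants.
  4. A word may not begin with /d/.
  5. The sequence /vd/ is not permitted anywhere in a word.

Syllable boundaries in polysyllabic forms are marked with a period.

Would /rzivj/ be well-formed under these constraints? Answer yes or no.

/rzivj/ — σ1 onset /rz/ (2C), coda /vj/ (2C) ok → well-formed

yes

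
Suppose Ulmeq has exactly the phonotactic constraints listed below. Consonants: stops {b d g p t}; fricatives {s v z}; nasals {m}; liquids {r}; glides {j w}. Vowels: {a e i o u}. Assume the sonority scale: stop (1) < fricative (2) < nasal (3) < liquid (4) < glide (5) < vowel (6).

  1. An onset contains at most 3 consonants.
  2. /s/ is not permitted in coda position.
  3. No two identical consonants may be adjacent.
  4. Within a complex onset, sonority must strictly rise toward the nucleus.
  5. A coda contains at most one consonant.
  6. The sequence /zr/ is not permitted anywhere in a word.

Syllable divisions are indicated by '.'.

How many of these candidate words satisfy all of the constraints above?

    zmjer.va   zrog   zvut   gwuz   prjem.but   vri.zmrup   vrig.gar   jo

zmjer.va — σ1 onset /zmj/ (2→3→5 rises), coda /r/ ok; σ2 onset /v/, coda /∅/ ok → well-formed
zrog — violates constraint 6: contains banned sequence /zr/ → ill-formed
zvut — violates constraint 4: syllable 1 onset /zv/: /z/ (fricative, 2) → /v/ (fricative, 2) does not rise → ill-formed
gwuz — σ1 onset /gw/ (1→5 rises), coda /z/ ok → well-formed
prjem.but — σ1 onset /prj/ (1→4→5 rises), coda /m/ ok; σ2 onset /b/, coda /t/ ok → well-formed
vri.zmrup — σ1 onset /vr/ (2→4 rises), coda /∅/ ok; σ2 onset /zmr/ (2→3→4 rises), coda /p/ ok → well-formed
vrig.gar — violates constraint 3: adjacent identical consonants /gg/ → ill-formed
jo — σ1 onset /j/, coda /∅/ ok → well-formed
Well-formed: zmjer.va, gwuz, prjem.but, vri.zmrup, jo → 5.

5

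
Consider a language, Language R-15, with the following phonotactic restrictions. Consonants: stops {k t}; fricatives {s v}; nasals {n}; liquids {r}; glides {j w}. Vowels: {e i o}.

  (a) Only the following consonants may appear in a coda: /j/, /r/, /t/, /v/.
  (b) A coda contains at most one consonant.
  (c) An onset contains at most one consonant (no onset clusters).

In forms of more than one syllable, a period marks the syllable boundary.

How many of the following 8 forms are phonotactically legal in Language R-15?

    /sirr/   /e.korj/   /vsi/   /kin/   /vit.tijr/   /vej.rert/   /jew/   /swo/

0

/sirr/ — violates constraint (b): syllable 1 coda /rr/ has 2 consonants (> 1) → phonotactically illegal
/e.korj/ — violates constraint (b): syllable 2 coda /rj/ has 2 consonants (> 1) → phonotactically illegal
/vsi/ — violates constraint (c): syllable 1 onset /vs/ has 2 consonants (> 1) → phonotactically illegal
/kin/ — violates constraint (a): syllable 1 coda contains /n/, which is not a licensed coda consonant → phonotactically illegal
/vit.tijr/ — violates constraint (b): syllable 2 coda /jr/ has 2 consonants (> 1) → phonotactically illegal
/vej.rert/ — violates constraint (b): syllable 2 coda /rt/ has 2 consonants (> 1) → phonotactically illegal
/jew/ — violates constraint (a): syllable 1 coda contains /w/, which is not a licensed coda consonant → phonotactically illegal
/swo/ — violates constraint (c): syllable 1 onset /sw/ has 2 consonants (> 1) → phonotactically illegal
No form is phonotactically legal → 0.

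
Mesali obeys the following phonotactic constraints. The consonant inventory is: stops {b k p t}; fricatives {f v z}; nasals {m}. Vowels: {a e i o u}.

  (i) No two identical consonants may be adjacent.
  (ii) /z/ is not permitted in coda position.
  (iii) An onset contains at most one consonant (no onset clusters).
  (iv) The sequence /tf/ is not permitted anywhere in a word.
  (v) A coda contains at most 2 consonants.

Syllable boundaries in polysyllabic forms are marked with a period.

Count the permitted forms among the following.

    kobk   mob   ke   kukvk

kobk — σ1 onset /k/, coda /bk/ (2C) ok → permitted
mob — σ1 onset /m/, coda /b/ ok → permitted
ke — σ1 onset /k/, coda /∅/ ok → permitted
kukvk — violates constraint (v): syllable 1 coda /kvk/ has 3 consonants (> 2) → not permitted
Permitted: kobk, mob, ke → 3.

3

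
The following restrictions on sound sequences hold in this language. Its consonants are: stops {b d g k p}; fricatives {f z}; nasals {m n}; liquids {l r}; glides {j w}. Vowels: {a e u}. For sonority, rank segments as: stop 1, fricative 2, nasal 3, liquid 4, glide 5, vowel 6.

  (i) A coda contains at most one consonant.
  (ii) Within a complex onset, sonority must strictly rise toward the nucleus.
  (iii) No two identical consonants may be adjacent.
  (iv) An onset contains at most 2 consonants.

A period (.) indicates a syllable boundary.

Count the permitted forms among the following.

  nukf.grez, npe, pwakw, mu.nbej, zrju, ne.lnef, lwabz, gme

nukf.grez — violates constraint (i): syllable 1 coda /kf/ has 2 consonants (> 1) → not permitted
npe — violates constraint (ii): syllable 1 onset /np/: /n/ (nasal, 3) → /p/ (stop, 1) does not rise → not permitted
pwakw — violates constraint (i): syllable 1 coda /kw/ has 2 consonants (> 1) → not permitted
mu.nbej — violates constraint (ii): syllable 2 onset /nb/: /n/ (nasal, 3) → /b/ (stop, 1) does not rise → not permitted
zrju — violates constraint (iv): syllable 1 onset /zrj/ has 3 consonants (> 2) → not permitted
ne.lnef — violates constraint (ii): syllable 2 onset /ln/: /l/ (liquid, 4) → /n/ (nasal, 3) does not rise → not permitted
lwabz — violates constraint (i): syllable 1 coda /bz/ has 2 consonants (> 1) → not permitted
gme — σ1 onset /gm/ (1→3 rises), coda /∅/ ok → permitted
Permitted: gme → 1.

1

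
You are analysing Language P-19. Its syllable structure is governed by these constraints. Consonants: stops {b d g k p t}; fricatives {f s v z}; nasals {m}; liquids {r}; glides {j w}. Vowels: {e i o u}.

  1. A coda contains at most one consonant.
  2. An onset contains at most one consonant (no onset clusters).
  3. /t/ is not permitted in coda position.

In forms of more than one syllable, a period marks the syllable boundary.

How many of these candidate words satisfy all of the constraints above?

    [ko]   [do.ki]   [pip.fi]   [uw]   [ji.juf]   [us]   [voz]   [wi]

[ko] — σ1 onset /k/, coda /∅/ ok → permitted
[do.ki] — σ1 onset /d/, coda /∅/ ok; σ2 onset /k/, coda /∅/ ok → permitted
[pip.fi] — σ1 onset /p/, coda /p/ ok; σ2 onset /f/, coda /∅/ ok → permitted
[uw] — σ1 onset /∅/, coda /w/ ok → permitted
[ji.juf] — σ1 onset /j/, coda /∅/ ok; σ2 onset /j/, coda /f/ ok → permitted
[us] — σ1 onset /∅/, coda /s/ ok → permitted
[voz] — σ1 onset /v/, coda /z/ ok → permitted
[wi] — σ1 onset /w/, coda /∅/ ok → permitted
Permitted: [ko], [do.ki], [pip.fi], [uw], [ji.juf], [us], [voz], [wi] → 8.

8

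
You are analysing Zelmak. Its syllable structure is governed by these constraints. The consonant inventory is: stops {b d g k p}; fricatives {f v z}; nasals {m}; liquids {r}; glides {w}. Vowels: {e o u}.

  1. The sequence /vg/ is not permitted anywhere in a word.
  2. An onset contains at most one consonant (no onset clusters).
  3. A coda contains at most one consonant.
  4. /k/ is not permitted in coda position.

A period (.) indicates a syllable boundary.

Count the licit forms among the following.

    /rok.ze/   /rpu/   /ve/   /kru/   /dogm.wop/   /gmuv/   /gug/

2

/rok.ze/ — violates constraint 4: syllable 1 coda contains /k/ → illicit
/rpu/ — violates constraint 2: syllable 1 onset /rp/ has 2 consonants (> 1) → illicit
/ve/ — σ1 onset /v/, coda /∅/ ok → licit
/kru/ — violates constraint 2: syllable 1 onset /kr/ has 2 consonants (> 1) → illicit
/dogm.wop/ — violates constraint 3: syllable 1 coda /gm/ has 2 consonants (> 1) → illicit
/gmuv/ — violates constraint 2: syllable 1 onset /gm/ has 2 consonants (> 1) → illicit
/gug/ — σ1 onset /g/, coda /g/ ok → licit
Licit: /ve/, /gug/ → 2.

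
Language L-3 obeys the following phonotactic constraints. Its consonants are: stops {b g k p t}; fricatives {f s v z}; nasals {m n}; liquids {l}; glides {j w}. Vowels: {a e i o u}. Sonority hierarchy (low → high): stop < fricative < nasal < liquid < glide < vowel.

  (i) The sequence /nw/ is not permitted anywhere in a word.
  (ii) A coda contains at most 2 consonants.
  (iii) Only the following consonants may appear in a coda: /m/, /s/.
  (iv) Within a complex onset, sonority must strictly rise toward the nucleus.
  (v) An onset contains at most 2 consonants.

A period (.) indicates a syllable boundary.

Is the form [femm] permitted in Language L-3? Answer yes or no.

[femm] — σ1 onset /f/, coda /mm/ (2C) ok → permitted

yes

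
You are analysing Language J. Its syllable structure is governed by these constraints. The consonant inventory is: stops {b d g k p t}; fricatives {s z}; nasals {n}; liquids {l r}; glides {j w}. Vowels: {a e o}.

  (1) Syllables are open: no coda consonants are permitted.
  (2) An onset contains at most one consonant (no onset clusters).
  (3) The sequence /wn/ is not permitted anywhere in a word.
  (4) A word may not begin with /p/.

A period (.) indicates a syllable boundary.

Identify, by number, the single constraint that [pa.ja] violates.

4

[pa.ja]: word begins with /p/.
This is a violation of constraint 4: "A word may not begin with /p/."
The remaining constraints (1, 2, 3) are satisfied.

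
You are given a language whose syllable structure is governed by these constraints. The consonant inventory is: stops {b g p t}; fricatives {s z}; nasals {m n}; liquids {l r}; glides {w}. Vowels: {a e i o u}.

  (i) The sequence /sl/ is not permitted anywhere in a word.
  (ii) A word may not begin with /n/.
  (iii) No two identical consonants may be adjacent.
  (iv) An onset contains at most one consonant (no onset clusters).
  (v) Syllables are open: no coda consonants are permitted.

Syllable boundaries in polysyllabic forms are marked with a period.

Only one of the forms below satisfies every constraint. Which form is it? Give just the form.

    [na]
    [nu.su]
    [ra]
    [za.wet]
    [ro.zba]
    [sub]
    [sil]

[na] — violates constraint (ii): word begins with /n/ → illicit
[nu.su] — violates constraint (ii): word begins with /n/ → illicit
[ra] — σ1 onset /r/, coda /∅/ ok → licit
[za.wet] — violates constraint (v): syllable 2 coda /t/ has 1 consonant (> 0) → illicit
[ro.zba] — violates constraint (iv): syllable 2 onset /zb/ has 2 consonants (> 1) → illicit
[sub] — violates constraint (v): syllable 1 coda /b/ has 1 consonant (> 0) → illicit
[sil] — violates constraint (v): syllable 1 coda /l/ has 1 consonant (> 0) → illicit

[ra]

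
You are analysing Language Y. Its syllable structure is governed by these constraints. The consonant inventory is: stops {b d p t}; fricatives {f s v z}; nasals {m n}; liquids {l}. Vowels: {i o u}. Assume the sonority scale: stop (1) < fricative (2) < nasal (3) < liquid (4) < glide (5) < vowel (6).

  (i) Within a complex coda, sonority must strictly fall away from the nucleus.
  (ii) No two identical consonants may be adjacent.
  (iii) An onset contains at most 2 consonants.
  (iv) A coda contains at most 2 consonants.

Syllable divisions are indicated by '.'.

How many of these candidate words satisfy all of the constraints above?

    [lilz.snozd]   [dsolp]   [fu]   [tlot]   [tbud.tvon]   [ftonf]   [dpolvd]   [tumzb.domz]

[lilz.snozd] — σ1 onset /l/, coda /lz/ (4→2 falls) ok; σ2 onset /sn/ (2C), coda /zd/ (2→1 falls) ok → licit
[dsolp] — σ1 onset /ds/ (2C), coda /lp/ (4→1 falls) ok → licit
[fu] — σ1 onset /f/, coda /∅/ ok → licit
[tlot] — σ1 onset /tl/ (2C), coda /t/ ok → licit
[tbud.tvon] — σ1 onset /tb/ (2C), coda /d/ ok; σ2 onset /tv/ (2C), coda /n/ ok → licit
[ftonf] — σ1 onset /ft/ (2C), coda /nf/ (3→2 falls) ok → licit
[dpolvd] — violates constraint (iv): syllable 1 coda /lvd/ has 3 consonants (> 2) → illicit
[tumzb.domz] — violates constraint (iv): syllable 1 coda /mzb/ has 3 consonants (> 2) → illicit
Licit: [lilz.snozd], [dsolp], [fu], [tlot], [tbud.tvon], [ftonf] → 6.

6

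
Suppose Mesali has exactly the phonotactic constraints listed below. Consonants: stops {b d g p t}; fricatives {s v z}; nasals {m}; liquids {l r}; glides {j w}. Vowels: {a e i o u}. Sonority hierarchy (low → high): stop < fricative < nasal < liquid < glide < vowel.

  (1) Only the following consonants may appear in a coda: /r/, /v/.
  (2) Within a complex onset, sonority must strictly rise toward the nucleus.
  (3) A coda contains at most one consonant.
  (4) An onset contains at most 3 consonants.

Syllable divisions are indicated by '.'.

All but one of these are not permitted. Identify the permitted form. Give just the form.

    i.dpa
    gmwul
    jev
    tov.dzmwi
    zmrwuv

i.dpa — violates constraint 2: syllable 2 onset /dp/: /d/ (stop, 1) → /p/ (stop, 1) does not rise → not permitted
gmwul — violates constraint 1: syllable 1 coda contains /l/, which is not a licensed coda consonant → not permitted
jev — σ1 onset /j/, coda /v/ ok → permitted
tov.dzmwi — violates constraint 4: syllable 2 onset /dzmw/ has 4 consonants (> 3) → not permitted
zmrwuv — violates constraint 4: syllable 1 onset /zmrw/ has 4 consonants (> 3) → not permitted

jev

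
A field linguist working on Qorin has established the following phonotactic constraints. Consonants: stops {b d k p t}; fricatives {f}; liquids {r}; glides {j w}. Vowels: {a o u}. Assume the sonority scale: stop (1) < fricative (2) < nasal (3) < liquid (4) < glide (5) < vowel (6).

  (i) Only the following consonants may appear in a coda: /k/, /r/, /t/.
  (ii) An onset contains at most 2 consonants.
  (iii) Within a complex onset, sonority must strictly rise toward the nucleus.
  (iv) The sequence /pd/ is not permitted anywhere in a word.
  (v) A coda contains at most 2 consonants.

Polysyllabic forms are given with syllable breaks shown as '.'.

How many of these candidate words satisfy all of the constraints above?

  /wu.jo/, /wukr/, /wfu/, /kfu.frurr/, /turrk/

/wu.jo/ — σ1 onset /w/, coda /∅/ ok; σ2 onset /j/, coda /∅/ ok → phonotactically legal
/wukr/ — σ1 onset /w/, coda /kr/ (2C) ok → phonotactically legal
/wfu/ — violates constraint (iii): syllable 1 onset /wf/: /w/ (glide, 5) → /f/ (fricative, 2) does not rise → phonotactically illegal
/kfu.frurr/ — σ1 onset /kf/ (1→2 rises), coda /∅/ ok; σ2 onset /fr/ (2→4 rises), coda /rr/ (2C) ok → phonotactically legal
/turrk/ — violates constraint (v): syllable 1 coda /rrk/ has 3 consonants (> 2) → phonotactically illegal
Phonotactically legal: /wu.jo/, /wukr/, /kfu.frurr/ → 3.

3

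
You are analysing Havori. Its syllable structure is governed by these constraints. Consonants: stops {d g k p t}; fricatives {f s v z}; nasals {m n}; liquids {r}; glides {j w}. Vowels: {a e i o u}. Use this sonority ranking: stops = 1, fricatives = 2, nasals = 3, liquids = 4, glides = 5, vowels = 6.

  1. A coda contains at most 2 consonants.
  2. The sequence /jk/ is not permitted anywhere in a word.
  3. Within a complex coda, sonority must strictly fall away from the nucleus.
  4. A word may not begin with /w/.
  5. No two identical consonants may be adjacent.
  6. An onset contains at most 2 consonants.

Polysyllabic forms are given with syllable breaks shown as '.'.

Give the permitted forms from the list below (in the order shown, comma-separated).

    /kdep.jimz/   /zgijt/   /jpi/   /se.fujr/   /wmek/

/kdep.jimz/ — σ1 onset /kd/ (2C), coda /p/ ok; σ2 onset /j/, coda /mz/ (3→2 falls) ok → permitted
/zgijt/ — σ1 onset /zg/ (2C), coda /jt/ (5→1 falls) ok → permitted
/jpi/ — σ1 onset /jp/ (2C), coda /∅/ ok → permitted
/se.fujr/ — σ1 onset /s/, coda /∅/ ok; σ2 onset /f/, coda /jr/ (5→4 falls) ok → permitted
/wmek/ — violates constraint 4: word begins with /w/ → not permitted

/kdep.jimz/, /zgijt/, /jpi/, /se.fujr/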